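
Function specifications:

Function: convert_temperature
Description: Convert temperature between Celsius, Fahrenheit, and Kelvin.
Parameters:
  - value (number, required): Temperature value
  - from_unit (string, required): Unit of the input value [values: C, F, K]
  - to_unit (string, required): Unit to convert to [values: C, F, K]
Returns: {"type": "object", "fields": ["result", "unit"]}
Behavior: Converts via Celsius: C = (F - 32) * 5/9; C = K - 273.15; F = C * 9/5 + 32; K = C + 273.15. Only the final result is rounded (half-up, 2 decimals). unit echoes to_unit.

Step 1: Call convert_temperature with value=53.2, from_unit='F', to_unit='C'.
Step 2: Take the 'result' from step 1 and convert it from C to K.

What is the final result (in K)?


Step 1: convert_temperature(value=53.2, from_unit=F, to_unit=C)
  To C: (53.2 - 32) * 5/9 = 11.777778
  Target is C: 11.777778
  Round to 2 decimals: 11.78
  -> result = 11.78 C
Step 2: convert_temperature(value=11.78, from_unit=C, to_unit=K)
  Input already in C: 11.78
  To K: 11.78 + 273.15 = 284.93
  Round to 2 decimals: 284.93
  -> result = 284.93 K
284.93 K


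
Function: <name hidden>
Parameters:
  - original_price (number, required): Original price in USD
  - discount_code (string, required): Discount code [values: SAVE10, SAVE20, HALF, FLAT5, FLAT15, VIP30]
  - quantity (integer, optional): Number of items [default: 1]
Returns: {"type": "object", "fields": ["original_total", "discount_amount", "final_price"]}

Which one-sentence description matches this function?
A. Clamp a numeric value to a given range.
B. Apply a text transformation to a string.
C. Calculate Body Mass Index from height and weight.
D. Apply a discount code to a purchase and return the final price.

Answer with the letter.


Parameters original_price, discount_code, quantity and return ["original_total", "discount_amount", "final_price"] fit: Apply a discount code to a purchase and return the final price.
D


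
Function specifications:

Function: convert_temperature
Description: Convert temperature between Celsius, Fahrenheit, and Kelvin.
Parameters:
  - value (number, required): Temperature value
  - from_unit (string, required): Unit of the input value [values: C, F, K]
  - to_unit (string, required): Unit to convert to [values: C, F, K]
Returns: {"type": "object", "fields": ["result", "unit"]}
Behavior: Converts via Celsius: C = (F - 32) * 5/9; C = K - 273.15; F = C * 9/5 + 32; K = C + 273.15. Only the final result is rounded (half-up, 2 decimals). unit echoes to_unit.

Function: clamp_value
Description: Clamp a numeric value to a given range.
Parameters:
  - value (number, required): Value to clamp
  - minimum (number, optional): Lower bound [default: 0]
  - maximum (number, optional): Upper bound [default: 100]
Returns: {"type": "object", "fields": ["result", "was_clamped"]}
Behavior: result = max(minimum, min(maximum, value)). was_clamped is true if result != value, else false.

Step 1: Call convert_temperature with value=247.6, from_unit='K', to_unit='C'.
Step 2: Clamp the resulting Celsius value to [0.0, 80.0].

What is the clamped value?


Step 1: convert_temperature(value=247.6, from_unit=K, to_unit=C)
  To C: 247.6 - 273.15 = -25.55
  Target is C: -25.55
  Round to 2 decimals: -25.55
  -> result = -25.55 C
Step 2: clamp_value(value=-25.55, minimum=0.0, maximum=80.0)
  result = max(0.0, min(80.0, -25.55)) = max(0.0, -25.55) = 0.0
  was_clamped = (0.0 != -25.55) = true
  -> result = 0.0
0.0


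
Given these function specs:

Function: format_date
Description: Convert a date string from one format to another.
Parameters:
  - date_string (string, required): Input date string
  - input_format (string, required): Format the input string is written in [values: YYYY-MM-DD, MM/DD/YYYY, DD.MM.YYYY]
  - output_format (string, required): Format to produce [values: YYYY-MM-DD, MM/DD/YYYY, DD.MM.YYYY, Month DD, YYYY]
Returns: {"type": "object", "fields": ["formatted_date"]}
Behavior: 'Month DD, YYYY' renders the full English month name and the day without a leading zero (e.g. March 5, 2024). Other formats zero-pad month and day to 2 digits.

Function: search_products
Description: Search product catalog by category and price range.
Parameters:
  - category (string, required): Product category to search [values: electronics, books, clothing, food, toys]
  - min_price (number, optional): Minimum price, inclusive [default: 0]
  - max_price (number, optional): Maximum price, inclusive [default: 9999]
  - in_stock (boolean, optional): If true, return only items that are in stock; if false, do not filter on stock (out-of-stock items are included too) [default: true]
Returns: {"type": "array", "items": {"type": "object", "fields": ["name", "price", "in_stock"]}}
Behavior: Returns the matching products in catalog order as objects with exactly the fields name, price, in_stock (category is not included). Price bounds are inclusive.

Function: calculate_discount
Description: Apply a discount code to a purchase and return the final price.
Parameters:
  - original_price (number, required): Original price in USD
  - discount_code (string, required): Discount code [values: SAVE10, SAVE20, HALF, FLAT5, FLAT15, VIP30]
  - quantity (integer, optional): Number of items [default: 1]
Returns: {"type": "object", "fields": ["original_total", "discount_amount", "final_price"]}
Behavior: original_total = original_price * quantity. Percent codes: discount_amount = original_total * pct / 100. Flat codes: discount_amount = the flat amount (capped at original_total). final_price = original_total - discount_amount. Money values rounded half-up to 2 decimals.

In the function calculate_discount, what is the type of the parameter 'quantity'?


The calculate_discount spec declares:
  - quantity (integer, optional): Number of items [default: 1]
Type:
integer


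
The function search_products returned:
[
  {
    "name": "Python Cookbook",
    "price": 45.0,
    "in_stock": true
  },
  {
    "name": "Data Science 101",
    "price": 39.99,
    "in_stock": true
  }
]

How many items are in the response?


Items: Python Cookbook, Data Science 101
2


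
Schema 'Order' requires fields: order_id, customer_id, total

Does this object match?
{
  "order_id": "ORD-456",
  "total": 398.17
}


Checking required fields...
Missing: customer_id
Invalid - missing required field 'customer_id'


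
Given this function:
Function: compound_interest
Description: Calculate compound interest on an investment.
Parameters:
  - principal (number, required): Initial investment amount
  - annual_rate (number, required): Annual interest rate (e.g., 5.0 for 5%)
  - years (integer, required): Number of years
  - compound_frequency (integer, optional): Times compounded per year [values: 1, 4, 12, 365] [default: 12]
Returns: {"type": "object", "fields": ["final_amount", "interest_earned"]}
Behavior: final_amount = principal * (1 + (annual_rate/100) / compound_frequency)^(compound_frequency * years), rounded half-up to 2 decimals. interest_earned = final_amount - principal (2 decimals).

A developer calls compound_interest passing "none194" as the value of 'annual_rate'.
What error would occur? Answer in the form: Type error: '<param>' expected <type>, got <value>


Spec: 'annual_rate' is declared as number; "none194" is a string.
Type error: 'annual_rate' expected number, got "none194"


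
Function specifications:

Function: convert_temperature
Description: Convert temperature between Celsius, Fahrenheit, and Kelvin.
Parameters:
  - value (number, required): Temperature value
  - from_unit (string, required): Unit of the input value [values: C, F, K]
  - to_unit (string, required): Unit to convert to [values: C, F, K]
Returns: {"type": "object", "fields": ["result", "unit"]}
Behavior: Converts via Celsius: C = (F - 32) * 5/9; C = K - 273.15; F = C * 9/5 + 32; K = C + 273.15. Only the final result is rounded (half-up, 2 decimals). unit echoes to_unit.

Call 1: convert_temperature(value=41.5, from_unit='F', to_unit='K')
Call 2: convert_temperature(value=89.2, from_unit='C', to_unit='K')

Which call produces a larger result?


Call 1:
  To C: (41.5 - 32) * 5/9 = 5.277778
  To K: 5.277778 + 273.15 = 278.427778
  Round to 2 decimals: 278.43
  -> 278.43 K
Call 2:
  Input already in C: 89.2
  To K: 89.2 + 273.15 = 362.35
  Round to 2 decimals: 362.35
  -> 362.35 K
Call 2 (362.35 K)


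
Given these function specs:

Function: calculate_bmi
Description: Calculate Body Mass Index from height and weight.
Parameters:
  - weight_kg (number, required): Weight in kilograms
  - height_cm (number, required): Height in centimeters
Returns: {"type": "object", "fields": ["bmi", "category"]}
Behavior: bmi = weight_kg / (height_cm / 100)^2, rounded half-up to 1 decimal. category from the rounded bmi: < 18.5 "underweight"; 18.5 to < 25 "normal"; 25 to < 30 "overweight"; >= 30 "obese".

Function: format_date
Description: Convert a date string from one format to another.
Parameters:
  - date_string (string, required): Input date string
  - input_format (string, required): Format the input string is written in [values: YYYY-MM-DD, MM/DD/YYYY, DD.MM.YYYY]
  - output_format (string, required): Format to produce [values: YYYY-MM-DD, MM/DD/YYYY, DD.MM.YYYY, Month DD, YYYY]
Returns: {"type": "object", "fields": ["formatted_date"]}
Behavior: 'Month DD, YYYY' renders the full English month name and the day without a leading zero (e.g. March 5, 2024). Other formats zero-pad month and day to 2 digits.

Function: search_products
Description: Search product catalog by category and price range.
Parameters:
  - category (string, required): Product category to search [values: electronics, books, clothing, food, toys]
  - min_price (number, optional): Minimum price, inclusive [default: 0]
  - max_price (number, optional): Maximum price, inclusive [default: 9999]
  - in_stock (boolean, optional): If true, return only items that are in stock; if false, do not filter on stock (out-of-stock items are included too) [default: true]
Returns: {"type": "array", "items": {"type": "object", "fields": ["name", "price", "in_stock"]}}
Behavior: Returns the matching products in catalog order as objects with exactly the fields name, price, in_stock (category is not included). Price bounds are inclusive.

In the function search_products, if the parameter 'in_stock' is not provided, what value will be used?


The search_products spec declares:
  - in_stock (boolean, optional): If true, return only items that are in stock; if false, do not filter on stock (out-of-stock items are included too) [default: true]
Default:
true


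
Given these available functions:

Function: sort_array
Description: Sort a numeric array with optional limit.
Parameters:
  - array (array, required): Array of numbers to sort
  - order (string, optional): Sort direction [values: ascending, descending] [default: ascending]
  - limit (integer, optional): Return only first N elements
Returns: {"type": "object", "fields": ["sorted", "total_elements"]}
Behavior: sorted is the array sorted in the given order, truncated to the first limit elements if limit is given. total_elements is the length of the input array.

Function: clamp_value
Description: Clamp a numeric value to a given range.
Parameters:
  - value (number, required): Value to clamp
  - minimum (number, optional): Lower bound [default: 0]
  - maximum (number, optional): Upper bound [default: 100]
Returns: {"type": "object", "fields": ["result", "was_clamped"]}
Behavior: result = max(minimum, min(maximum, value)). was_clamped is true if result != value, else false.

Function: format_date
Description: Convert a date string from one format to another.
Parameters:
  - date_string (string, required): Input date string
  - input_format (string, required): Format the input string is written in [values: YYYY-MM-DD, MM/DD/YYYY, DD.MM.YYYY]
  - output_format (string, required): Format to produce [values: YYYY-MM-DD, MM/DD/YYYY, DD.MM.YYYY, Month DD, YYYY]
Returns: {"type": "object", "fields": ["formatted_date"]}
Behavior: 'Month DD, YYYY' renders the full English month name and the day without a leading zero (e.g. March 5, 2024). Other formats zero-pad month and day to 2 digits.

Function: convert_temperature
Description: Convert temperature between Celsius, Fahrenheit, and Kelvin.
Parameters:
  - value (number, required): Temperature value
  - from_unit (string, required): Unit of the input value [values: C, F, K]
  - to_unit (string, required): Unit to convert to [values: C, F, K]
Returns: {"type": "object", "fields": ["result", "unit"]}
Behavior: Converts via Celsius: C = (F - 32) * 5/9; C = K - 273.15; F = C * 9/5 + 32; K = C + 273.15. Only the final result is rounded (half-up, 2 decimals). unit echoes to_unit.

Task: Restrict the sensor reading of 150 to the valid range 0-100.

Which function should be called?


The task needs a function whose description is: Clamp a numeric value to a given range.
clamp_value


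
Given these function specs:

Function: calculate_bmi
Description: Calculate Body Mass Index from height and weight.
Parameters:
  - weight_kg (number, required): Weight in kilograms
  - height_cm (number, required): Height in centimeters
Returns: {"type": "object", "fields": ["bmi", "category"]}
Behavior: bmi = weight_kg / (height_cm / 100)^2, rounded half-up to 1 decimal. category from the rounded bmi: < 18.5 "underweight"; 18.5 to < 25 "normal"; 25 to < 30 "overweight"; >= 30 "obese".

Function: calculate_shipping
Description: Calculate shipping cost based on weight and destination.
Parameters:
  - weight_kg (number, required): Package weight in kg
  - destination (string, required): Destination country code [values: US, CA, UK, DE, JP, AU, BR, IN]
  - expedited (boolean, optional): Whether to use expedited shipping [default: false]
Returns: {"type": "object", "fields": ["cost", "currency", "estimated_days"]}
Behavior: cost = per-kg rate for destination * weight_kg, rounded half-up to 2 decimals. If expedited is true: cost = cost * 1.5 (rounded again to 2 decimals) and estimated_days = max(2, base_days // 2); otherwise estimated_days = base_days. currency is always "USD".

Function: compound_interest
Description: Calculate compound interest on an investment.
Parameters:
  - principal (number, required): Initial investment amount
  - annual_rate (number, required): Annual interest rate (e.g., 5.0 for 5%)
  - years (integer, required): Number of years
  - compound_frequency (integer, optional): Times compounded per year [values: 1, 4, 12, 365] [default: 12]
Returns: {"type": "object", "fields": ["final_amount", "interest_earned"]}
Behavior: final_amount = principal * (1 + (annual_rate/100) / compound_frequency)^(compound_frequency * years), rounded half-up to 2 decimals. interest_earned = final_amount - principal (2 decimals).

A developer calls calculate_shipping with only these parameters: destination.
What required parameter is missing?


Required parameters: weight_kg, destination
Provided: destination
Missing: weight_kg
weight_kg


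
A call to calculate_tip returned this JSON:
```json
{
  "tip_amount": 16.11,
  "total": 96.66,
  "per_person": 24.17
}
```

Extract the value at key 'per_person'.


24.17


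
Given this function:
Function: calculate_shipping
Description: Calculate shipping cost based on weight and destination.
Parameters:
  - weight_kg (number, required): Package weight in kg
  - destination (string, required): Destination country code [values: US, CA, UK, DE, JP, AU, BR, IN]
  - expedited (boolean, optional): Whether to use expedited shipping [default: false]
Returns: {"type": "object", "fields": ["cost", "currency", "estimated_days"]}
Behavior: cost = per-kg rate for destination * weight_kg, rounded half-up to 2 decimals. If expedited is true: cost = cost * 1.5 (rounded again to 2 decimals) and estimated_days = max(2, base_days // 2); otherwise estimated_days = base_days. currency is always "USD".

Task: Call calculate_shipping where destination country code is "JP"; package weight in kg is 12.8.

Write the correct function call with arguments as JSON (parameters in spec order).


Mapping each described value to its parameter name:
  'Destination country code' -> destination = "JP"
  'Package weight in kg' -> weight_kg = 12.8
calculate_shipping({"weight_kg": 12.8, "destination": "JP"})


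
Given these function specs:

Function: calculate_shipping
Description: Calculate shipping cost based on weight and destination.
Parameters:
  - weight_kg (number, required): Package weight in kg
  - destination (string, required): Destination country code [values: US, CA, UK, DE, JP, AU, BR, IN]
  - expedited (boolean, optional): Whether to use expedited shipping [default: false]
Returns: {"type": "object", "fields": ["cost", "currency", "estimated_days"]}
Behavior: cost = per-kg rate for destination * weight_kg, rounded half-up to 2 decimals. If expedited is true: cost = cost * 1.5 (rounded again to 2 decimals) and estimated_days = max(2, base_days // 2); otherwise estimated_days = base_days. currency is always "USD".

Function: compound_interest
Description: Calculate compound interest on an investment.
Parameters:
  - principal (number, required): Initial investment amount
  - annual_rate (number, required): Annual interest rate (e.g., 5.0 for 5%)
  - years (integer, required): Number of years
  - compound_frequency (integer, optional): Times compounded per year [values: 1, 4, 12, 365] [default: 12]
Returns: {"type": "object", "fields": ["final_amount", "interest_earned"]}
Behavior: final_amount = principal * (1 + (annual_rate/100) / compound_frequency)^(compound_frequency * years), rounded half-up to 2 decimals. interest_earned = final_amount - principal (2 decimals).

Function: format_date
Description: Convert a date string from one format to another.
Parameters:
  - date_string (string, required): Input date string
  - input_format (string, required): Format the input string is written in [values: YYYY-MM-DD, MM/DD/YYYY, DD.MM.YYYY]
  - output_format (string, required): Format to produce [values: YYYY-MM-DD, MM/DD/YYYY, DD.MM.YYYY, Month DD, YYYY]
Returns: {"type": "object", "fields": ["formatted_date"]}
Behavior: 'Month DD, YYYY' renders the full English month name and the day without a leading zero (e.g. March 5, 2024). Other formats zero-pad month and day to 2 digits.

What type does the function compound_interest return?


The compound_interest spec declares Returns: {"type": "object", "fields": ["final_amount", "interest_earned"]}
Type:
object


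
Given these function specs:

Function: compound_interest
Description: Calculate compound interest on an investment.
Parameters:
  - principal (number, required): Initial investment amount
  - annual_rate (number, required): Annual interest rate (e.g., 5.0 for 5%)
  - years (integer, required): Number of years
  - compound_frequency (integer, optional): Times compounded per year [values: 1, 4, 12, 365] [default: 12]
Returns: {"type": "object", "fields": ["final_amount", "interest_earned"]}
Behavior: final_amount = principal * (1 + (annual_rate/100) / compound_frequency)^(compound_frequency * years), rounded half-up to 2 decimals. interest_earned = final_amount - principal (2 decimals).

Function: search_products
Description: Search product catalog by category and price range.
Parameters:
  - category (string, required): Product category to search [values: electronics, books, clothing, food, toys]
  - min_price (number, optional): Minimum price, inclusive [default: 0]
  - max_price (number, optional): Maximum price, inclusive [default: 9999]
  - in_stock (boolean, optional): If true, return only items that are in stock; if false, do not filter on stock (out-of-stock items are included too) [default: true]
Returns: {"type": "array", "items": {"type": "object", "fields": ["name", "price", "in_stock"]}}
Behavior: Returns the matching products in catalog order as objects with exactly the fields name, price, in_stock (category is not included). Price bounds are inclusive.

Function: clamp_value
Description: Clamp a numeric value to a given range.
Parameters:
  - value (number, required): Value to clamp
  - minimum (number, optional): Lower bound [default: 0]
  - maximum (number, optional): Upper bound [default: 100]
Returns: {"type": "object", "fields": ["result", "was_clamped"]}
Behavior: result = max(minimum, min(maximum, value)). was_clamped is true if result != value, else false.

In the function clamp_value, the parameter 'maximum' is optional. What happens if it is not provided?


The clamp_value spec declares:
  - maximum (number, optional): Upper bound [default: 100]
It defaults to 100


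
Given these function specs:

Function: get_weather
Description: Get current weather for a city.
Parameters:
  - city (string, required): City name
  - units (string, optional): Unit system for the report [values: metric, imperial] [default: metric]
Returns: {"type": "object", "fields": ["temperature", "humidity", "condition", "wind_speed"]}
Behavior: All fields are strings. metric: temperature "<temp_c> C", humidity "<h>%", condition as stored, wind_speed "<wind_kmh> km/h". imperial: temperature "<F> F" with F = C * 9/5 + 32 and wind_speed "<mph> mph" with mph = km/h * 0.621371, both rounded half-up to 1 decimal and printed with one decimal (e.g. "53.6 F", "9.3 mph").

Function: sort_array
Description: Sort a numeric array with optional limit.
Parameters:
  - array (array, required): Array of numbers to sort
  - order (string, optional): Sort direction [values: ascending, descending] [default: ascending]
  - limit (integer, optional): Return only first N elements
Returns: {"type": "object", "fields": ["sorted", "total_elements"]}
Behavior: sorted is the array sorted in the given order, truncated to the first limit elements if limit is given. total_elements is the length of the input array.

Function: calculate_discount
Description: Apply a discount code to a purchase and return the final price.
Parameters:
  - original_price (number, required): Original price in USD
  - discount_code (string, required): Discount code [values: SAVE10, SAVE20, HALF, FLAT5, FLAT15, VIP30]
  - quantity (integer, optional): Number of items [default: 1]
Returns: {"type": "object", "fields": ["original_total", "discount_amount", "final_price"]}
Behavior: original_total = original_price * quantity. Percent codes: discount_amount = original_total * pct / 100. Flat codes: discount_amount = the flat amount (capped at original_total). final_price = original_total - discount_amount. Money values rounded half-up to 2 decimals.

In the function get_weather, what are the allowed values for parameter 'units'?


The get_weather spec declares:
  - units (string, optional): Unit system for the report [values: metric, imperial] [default: metric]
Allowed values:
metric, imperial


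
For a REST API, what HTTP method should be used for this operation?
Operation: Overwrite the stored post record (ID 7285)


GET = read, POST = create, PUT = update/replace, DELETE = remove
This operation is an update/replace.
PUT


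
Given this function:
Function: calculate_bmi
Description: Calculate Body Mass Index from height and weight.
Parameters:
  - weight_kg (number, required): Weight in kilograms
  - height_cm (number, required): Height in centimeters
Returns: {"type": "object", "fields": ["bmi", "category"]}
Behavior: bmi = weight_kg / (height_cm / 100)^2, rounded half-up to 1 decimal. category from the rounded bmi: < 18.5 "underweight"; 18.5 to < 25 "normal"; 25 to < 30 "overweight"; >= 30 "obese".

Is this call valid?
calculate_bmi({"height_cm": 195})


Checking required parameters...
Missing required parameter: weight_kg
Invalid - missing required parameter 'weight_kg'


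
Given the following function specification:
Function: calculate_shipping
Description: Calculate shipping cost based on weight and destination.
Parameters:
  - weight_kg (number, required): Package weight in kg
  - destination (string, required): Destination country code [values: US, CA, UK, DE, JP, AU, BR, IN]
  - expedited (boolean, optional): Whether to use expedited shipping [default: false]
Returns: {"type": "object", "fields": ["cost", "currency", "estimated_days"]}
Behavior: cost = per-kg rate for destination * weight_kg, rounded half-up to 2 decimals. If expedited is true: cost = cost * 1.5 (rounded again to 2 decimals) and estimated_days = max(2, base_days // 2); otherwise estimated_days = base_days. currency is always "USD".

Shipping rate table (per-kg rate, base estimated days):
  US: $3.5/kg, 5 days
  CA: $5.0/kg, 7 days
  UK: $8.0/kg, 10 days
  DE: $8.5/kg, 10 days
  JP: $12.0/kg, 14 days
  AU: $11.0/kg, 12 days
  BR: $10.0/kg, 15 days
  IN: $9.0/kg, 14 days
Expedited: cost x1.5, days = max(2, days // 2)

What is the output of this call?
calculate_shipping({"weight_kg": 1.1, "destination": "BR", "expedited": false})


Rate for BR: $10.0/kg, base 15 days
cost = 10.0 * 1.1 = 11 -> 11.00
expedited not set/false: estimated_days = 15
Output:
{"cost": 11.0, "currency": "USD", "estimated_days": 15}


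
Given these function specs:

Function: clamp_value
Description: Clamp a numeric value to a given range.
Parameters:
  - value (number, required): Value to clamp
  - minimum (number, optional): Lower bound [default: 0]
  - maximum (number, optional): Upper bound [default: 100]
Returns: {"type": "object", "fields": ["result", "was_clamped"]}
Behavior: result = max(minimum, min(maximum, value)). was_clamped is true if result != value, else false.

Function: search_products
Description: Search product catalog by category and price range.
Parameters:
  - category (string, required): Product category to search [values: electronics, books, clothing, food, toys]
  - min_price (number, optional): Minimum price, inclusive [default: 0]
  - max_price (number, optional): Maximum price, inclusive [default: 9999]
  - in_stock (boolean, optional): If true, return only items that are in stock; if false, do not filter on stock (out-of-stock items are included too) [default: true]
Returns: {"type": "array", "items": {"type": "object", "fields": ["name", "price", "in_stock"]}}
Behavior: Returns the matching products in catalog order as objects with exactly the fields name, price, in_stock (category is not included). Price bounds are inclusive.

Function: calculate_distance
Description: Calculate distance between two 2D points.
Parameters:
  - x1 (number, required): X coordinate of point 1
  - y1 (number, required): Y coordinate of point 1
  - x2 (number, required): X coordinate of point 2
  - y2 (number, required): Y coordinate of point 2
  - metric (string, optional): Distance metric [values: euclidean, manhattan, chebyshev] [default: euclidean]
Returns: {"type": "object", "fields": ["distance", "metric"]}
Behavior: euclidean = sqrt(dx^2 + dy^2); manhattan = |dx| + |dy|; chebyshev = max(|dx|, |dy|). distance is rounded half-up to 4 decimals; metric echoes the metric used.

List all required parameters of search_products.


Parameters of search_products and their required/optional flag:
  category: required
  min_price: optional
  max_price: optional
  in_stock: optional
category


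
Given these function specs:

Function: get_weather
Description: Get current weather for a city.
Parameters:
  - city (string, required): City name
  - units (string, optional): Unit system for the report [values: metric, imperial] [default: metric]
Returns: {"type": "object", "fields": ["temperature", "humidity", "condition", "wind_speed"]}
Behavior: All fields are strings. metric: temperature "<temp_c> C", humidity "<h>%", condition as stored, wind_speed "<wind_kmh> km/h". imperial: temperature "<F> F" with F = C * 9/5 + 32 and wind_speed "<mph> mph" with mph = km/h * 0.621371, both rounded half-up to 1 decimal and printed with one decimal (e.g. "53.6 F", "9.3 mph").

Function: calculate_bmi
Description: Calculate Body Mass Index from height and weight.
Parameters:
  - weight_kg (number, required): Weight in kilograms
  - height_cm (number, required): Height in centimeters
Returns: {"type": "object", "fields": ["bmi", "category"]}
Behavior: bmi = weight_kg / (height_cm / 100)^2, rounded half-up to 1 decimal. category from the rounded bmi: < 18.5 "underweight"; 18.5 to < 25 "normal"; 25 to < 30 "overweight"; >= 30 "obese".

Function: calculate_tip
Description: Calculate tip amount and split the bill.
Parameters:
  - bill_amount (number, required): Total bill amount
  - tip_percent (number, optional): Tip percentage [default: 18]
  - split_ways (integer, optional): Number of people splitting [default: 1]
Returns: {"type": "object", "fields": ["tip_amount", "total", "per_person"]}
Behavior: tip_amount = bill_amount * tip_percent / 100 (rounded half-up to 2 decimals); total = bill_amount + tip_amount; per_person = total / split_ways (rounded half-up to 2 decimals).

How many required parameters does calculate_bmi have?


Parameters of calculate_bmi: weight_kg (required), height_cm (required)
Required count:
2


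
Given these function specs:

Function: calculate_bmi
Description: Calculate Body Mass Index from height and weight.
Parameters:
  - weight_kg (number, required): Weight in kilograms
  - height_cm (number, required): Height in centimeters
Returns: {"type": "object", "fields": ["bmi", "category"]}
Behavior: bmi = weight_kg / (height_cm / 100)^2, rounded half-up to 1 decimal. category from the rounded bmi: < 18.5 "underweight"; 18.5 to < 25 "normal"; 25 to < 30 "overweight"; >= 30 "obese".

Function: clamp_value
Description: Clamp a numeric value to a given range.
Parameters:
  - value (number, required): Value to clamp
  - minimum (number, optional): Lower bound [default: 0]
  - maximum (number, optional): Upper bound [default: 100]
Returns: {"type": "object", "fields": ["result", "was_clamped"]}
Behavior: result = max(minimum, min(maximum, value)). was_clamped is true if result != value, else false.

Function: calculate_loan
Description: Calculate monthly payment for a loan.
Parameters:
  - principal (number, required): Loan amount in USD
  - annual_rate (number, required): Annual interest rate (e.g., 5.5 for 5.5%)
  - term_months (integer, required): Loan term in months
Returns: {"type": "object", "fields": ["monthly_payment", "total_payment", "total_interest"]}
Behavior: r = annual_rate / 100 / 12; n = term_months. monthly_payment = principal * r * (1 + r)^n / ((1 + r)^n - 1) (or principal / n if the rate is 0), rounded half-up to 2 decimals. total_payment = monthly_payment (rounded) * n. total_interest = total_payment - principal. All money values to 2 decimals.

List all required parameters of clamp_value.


Parameters of clamp_value and their required/optional flag:
  value: required
  minimum: optional
  maximum: optional
value


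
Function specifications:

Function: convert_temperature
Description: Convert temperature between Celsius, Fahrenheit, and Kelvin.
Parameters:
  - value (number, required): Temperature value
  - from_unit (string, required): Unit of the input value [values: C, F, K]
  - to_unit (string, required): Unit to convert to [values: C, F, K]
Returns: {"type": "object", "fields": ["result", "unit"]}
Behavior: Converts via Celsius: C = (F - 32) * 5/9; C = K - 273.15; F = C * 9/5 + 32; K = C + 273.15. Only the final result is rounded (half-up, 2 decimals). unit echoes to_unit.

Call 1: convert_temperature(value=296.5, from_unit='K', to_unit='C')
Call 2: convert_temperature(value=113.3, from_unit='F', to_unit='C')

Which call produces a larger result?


Call 1:
  To C: 296.5 - 273.15 = 23.35
  Target is C: 23.35
  Round to 2 decimals: 23.35
  -> 23.35 C
Call 2:
  To C: (113.3 - 32) * 5/9 = 45.166667
  Target is C: 45.166667
  Round to 2 decimals: 45.17
  -> 45.17 C
Call 2 (45.17 C)


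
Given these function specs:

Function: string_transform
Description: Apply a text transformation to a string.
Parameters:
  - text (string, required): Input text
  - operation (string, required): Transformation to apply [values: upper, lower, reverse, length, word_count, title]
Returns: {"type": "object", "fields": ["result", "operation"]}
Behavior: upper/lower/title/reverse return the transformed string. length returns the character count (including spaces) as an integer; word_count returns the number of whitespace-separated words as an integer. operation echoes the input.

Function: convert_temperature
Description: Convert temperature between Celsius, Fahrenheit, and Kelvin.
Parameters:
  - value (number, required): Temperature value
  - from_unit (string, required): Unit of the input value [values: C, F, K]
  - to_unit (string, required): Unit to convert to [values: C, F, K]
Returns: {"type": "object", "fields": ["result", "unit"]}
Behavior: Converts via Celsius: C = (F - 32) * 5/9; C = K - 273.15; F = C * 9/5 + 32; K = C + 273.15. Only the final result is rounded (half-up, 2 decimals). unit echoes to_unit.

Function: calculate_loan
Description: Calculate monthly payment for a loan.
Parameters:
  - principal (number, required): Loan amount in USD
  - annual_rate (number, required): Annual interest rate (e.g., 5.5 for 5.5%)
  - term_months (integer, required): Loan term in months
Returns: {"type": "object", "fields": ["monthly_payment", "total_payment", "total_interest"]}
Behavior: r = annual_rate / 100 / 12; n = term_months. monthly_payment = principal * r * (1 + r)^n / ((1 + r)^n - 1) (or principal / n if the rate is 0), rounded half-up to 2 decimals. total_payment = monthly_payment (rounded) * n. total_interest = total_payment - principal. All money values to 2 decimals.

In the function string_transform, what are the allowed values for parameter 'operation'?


The string_transform spec declares:
  - operation (string, required): Transformation to apply [values: upper, lower, reverse, length, word_count, title]
Allowed values:
upper, lower, reverse, length, word_count, title


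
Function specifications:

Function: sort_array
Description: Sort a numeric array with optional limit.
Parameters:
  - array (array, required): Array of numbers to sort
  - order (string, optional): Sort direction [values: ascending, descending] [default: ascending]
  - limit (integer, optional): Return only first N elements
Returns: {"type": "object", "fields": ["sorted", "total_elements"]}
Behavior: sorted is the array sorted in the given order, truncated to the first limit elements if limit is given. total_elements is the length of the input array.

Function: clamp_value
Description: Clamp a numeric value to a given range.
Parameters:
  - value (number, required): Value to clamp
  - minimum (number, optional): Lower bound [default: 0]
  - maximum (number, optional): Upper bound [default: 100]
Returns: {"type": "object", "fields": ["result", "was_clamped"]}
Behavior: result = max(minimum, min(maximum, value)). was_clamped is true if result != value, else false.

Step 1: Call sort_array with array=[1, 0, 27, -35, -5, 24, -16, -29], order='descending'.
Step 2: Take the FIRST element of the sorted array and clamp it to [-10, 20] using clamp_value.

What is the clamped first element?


Step 1: sort_array(order=descending)
  sorted: [27, 24, 1, 0, -5, -16, -29, -35]
  -> first element = 27
Step 2: clamp_value(value=27, minimum=-10, maximum=20)
  result = max(-10, min(20, 27)) = max(-10, 20) = 20
  was_clamped = (20 != 27) = true
  -> result = 20
20


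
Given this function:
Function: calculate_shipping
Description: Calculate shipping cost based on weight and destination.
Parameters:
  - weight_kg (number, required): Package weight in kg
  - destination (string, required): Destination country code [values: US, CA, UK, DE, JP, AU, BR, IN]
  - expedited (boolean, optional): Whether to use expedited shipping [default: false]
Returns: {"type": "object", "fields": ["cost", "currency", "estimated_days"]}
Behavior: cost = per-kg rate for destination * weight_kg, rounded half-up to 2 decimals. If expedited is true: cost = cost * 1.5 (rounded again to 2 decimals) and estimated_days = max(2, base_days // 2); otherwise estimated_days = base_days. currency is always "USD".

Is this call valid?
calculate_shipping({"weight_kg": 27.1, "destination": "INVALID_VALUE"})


Checking parameter values...
Parameter 'destination' has value 'INVALID_VALUE' not in allowed: US, CA, UK, DE, JP, AU, BR, IN
Invalid - 'destination' must be one of US, CA, UK, DE, JP, AU, BR, IN


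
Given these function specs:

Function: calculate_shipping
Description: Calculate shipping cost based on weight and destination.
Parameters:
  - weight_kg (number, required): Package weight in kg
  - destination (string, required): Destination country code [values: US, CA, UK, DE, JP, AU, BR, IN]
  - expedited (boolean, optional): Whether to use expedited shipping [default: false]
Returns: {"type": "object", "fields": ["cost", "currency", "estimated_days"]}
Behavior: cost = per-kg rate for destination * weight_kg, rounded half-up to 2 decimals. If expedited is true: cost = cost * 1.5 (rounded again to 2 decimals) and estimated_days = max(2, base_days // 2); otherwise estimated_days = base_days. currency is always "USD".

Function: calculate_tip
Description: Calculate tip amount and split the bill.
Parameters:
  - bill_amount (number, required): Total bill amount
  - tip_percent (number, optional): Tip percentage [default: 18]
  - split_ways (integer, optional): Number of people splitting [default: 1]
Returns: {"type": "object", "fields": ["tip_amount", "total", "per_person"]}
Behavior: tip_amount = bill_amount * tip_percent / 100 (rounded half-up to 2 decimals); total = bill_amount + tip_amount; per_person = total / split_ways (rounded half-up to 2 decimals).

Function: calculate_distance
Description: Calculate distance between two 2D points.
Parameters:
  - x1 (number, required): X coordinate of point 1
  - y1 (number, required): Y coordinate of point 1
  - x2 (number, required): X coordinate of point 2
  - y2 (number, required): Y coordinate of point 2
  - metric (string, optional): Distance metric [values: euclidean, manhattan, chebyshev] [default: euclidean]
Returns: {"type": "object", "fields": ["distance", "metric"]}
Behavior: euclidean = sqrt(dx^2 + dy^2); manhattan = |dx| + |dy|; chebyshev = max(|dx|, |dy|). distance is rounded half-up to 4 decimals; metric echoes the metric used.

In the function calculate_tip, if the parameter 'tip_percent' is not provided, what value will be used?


The calculate_tip spec declares:
  - tip_percent (number, optional): Tip percentage [default: 18]
Default:
18


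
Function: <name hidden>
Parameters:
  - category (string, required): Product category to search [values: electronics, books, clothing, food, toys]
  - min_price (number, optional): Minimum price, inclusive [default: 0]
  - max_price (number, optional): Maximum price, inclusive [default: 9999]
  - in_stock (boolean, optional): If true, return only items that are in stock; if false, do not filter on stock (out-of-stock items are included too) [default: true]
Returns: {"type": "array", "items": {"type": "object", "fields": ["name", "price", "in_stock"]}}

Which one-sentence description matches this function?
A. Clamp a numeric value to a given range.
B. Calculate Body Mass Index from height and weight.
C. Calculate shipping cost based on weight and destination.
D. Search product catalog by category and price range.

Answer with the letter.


Parameters category, min_price, max_price, in_stock and return "array" fit: Search product catalog by category and price range.
D


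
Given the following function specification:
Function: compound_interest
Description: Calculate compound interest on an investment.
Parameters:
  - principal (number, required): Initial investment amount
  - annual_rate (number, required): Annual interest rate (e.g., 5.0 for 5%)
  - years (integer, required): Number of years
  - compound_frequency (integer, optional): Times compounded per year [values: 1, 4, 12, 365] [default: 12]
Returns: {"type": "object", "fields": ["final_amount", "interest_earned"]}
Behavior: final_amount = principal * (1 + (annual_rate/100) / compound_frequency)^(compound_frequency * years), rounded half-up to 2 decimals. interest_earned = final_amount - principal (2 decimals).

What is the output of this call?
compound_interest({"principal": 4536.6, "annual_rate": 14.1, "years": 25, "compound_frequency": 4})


rate per period = 14.1/100/4 = 0.03525 (keep full precision); periods = 4 * 25 = 100
(1 + 0.03525)^100 = 31.95390336
final_amount = 4536.6 * 31.95390336 = 144962.077998 -> 144962.08
interest_earned = 144962.08 - 4536.60 = 140425.48
Output:
{"final_amount": 144962.08, "interest_earned": 140425.48}
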